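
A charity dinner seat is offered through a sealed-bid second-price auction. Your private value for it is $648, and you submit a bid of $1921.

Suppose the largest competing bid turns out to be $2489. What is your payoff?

$0

Your bid $1921 is below the highest competing bid $2489, so you lose.
A losing bidder pays nothing and receives nothing: payoff = $0.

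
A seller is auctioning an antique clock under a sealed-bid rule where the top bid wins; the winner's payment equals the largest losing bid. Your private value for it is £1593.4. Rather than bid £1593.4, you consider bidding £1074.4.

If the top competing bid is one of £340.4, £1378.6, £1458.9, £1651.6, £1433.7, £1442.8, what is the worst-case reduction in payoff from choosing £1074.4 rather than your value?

£214.8

£340.4: same outcome either way → loss £0.
£1378.6: truthful gives £214.8, deviation gives £0 → loss £214.8.
£1458.9: truthful gives £134.5, deviation gives £0 → loss £134.5.
£1651.6: same outcome either way → loss £0.
£1433.7: truthful gives £159.7, deviation gives £0 → loss £159.7.
£1442.8: truthful gives £150.6, deviation gives £0 → loss £150.6.
Maximum loss: £214.8.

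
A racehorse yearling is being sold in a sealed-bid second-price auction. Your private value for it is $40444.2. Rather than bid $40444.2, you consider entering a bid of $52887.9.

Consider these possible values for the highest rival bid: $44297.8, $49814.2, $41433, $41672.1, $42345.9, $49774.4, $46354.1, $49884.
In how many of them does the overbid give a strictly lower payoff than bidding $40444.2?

The deviation hurts exactly when the highest competing bid lies strictly between $40444.2 and $52887.9 — overbidding then wins at a price above your value.
$44297.8: inside the interval → strictly worse (loss $3853.6).
$49814.2: inside the interval → strictly worse (loss $9370).
$41433: inside the interval → strictly worse (loss $988.8).
$41672.1: inside the interval → strictly worse (loss $1227.9).
$42345.9: inside the interval → strictly worse (loss $1901.7).
$49774.4: inside the interval → strictly worse (loss $9330.2).
$46354.1: inside the interval → strictly worse (loss $5909.9).
$49884: inside the interval → strictly worse (loss $9439.8).
Count: 8.

8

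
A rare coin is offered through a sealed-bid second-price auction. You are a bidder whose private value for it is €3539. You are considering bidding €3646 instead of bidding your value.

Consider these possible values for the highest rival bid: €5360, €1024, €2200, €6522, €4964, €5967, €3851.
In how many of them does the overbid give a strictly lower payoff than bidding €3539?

0

The deviation hurts exactly when the highest competing bid lies strictly between €3539 and €3646 — overbidding then wins at a price above your value.
€5360: above both → same outcome either way.
€1024: below both → same outcome either way.
€2200: below both → same outcome either way.
€6522: above both → same outcome either way.
€4964: above both → same outcome either way.
€5967: above both → same outcome either way.
€3851: above both → same outcome either way.
Count: 0.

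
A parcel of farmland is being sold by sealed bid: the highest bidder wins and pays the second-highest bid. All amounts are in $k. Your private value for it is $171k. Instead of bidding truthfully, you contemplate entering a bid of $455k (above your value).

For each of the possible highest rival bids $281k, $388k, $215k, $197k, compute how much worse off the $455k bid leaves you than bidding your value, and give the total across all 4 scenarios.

The deviation costs you only when the competing bid falls strictly between $171k and $455k; elsewhere both bids give the same outcome.
$281k: truthful payoff $0k, deviation payoff −$110k → loss $110k.
$388k: truthful payoff $0k, deviation payoff −$217k → loss $217k.
$215k: truthful payoff $0k, deviation payoff −$44k → loss $44k.
$197k: truthful payoff $0k, deviation payoff −$26k → loss $26k.
Total loss = $110k + $217k + $44k + $26k = $397k.

$397k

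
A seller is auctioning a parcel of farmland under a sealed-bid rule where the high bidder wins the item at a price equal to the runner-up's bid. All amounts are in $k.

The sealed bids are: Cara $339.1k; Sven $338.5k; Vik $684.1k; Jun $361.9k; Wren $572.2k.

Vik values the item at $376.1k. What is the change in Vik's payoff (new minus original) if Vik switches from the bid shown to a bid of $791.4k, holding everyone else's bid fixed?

The highest bid among the other bidders is $572.2k; Vik's bid doesn't change that.
Original bid $684.1k: Vik is highest, pays the top rival bid $572.2k; payoff $376.1k − $572.2k = −$196.1k.
Alternative bid $791.4k: Vik is highest, pays the top rival bid $572.2k; payoff $376.1k − $572.2k = −$196.1k.
Change in payoff = −$196.1k − (−$196.1k) = $0k.

$0k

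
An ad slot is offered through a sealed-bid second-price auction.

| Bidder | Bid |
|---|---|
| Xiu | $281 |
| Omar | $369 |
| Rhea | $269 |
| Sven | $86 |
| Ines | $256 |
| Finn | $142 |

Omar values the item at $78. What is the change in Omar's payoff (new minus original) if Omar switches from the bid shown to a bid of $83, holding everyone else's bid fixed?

$203

The highest bid among the other bidders is $281; Omar's bid doesn't change that.
Original bid $369: Omar is highest, pays the top rival bid $281; payoff $78 − $281 = −$203.
Alternative bid $83: Omar is not highest (top rival bid is $281); payoff $0.
Change in payoff = $0 − (−$203) = $203.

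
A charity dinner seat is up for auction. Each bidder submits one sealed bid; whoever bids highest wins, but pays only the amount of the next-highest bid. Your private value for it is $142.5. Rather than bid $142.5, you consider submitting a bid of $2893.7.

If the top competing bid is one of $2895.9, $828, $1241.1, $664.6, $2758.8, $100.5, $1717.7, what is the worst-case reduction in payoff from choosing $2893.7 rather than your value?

$2895.9: same outcome either way → loss $0.
$828: truthful gives $0, deviation gives −$685.5 → loss $685.5.
$1241.1: truthful gives $0, deviation gives −$1098.6 → loss $1098.6.
$664.6: truthful gives $0, deviation gives −$522.1 → loss $522.1.
$2758.8: truthful gives $0, deviation gives −$2616.3 → loss $2616.3.
$100.5: same outcome either way → loss $0.
$1717.7: truthful gives $0, deviation gives −$1575.2 → loss $1575.2.
Maximum loss: $2616.3.

$2616.3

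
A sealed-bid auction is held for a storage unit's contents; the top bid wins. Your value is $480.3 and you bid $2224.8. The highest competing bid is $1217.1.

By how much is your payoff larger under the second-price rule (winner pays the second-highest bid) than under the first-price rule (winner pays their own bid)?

$1007.7

You have the highest bid, so you win under either rule.
Second-price: pay $1217.1 → payoff −$736.8.
First-price: pay your own bid $2224.8 → payoff −$1744.5.
Difference = −$736.8 − (−$1744.5) = $1007.7.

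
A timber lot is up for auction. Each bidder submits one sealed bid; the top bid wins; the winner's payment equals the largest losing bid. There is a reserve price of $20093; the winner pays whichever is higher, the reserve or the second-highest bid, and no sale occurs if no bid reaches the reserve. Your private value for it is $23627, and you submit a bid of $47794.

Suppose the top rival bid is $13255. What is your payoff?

$3534

Your bid $47794 is the highest and exceeds the reserve.
Price = max(second-highest bid, reserve) = max($13255, $20093) = $20093.
Payoff = $23627 − $20093 = $3534.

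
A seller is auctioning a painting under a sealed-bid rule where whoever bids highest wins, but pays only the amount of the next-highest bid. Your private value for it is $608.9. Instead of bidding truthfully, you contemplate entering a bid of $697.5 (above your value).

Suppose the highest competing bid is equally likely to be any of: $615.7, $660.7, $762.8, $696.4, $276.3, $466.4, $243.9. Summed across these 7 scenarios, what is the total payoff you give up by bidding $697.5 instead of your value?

$146.1

The deviation costs you only when the competing bid falls strictly between $608.9 and $697.5; elsewhere both bids give the same outcome.
$615.7: truthful payoff $0, deviation payoff −$6.8 → loss $6.8.
$660.7: truthful payoff $0, deviation payoff −$51.8 → loss $51.8.
$762.8: outcomes coincide → loss $0.
$696.4: truthful payoff $0, deviation payoff −$87.5 → loss $87.5.
$276.3: outcomes coincide → loss $0.
$466.4: outcomes coincide → loss $0.
$243.9: outcomes coincide → loss $0.
Total loss = $6.8 + $51.8 + $87.5 = $146.1.
Because the price is fixed by the runner-up's bid, deviating from your value can only change a good outcome into a bad one — never the reverse.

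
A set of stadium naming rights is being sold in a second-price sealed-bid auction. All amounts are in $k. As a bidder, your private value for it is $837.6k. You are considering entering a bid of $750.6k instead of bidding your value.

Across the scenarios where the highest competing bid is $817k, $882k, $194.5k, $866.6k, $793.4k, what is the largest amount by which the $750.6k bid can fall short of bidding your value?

$817k: truthful gives $20.6k, deviation gives $0k → loss $20.6k.
$882k: same outcome either way → loss $0k.
$194.5k: same outcome either way → loss $0k.
$866.6k: same outcome either way → loss $0k.
$793.4k: truthful gives $44.2k, deviation gives $0k → loss $44.2k.
Maximum loss: $44.2k.

$44.2k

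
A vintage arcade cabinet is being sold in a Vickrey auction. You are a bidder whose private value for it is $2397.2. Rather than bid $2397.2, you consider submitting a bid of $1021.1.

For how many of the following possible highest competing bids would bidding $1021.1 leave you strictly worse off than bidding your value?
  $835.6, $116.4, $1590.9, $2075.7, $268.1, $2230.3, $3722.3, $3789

3

The deviation hurts exactly when the highest competing bid lies strictly between $1021.1 and $2397.2 — underbidding then forfeits a profitable win.
$835.6: below both → same outcome either way.
$116.4: below both → same outcome either way.
$1590.9: inside the interval → strictly worse (loss $806.3).
$2075.7: inside the interval → strictly worse (loss $321.5).
$268.1: below both → same outcome either way.
$2230.3: inside the interval → strictly worse (loss $166.9).
$3722.3: above both → same outcome either way.
$3789: above both → same outcome either way.
Count: 3.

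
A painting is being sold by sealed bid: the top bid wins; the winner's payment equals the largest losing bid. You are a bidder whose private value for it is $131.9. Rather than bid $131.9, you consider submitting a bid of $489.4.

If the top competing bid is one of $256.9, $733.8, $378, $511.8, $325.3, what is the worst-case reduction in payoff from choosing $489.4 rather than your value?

$256.9: truthful gives $0, deviation gives −$125 → loss $125.
$733.8: same outcome either way → loss $0.
$378: truthful gives $0, deviation gives −$246.1 → loss $246.1.
$511.8: same outcome either way → loss $0.
$325.3: truthful gives $0, deviation gives −$193.4 → loss $193.4.
Maximum loss: $246.1.

$246.1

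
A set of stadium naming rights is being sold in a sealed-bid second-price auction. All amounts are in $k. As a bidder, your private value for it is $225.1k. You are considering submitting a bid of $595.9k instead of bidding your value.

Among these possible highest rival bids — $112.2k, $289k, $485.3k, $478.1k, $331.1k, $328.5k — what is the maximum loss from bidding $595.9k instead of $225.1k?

$112.2k: same outcome either way → loss $0k.
$289k: truthful gives $0k, deviation gives −$63.9k → loss $63.9k.
$485.3k: truthful gives $0k, deviation gives −$260.2k → loss $260.2k.
$478.1k: truthful gives $0k, deviation gives −$253k → loss $253k.
$331.1k: truthful gives $0k, deviation gives −$106k → loss $106k.
$328.5k: truthful gives $0k, deviation gives −$103.4k → loss $103.4k.
Maximum loss: $260.2k.

$260.2k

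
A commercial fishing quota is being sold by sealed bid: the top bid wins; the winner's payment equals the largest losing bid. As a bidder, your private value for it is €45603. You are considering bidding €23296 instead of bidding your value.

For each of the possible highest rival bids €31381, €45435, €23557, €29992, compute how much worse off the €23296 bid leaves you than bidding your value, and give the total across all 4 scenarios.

The deviation costs you only when the competing bid falls strictly between €23296 and €45603; elsewhere both bids give the same outcome.
€31381: truthful payoff €14222, deviation payoff €0 → loss €14222.
€45435: truthful payoff €168, deviation payoff €0 → loss €168.
€23557: truthful payoff €22046, deviation payoff €0 → loss €22046.
€29992: truthful payoff €15611, deviation payoff €0 → loss €15611.
Total loss = €14222 + €168 + €22046 + €15611 = €52047.

€52047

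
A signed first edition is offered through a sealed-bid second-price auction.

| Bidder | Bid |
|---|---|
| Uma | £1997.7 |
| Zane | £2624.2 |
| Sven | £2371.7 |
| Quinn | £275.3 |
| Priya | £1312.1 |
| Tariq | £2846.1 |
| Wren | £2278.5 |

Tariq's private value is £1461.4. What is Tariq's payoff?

−£1162.8

Highest bid: Tariq at £2846.1, so Tariq wins.
Second-highest bid: Zane at £2624.2 — that is the price the winner pays.
Tariq's payoff = value − price = £1461.4 − £2624.2 = −£1162.8.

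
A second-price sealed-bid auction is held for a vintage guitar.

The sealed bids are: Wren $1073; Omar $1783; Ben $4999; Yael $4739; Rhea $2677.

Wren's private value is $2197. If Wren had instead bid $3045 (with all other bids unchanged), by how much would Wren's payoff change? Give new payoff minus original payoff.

The highest bid among the other bidders is $4999; Wren's bid doesn't change that.
Original bid $1073: Wren is not highest (top rival bid is $4999); payoff $0.
Alternative bid $3045: Wren is not highest (top rival bid is $4999); payoff $0.
Change in payoff = $0 − ($0) = $0.

$0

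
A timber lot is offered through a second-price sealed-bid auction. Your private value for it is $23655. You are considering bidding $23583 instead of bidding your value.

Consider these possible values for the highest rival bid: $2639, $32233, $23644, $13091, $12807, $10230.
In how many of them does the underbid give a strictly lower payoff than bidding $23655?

1

The deviation hurts exactly when the highest competing bid lies strictly between $23583 and $23655 — underbidding then forfeits a profitable win.
$2639: below both → same outcome either way.
$32233: above both → same outcome either way.
$23644: inside the interval → strictly worse (loss $11).
$13091: below both → same outcome either way.
$12807: below both → same outcome either way.
$10230: below both → same outcome either way.
Count: 1.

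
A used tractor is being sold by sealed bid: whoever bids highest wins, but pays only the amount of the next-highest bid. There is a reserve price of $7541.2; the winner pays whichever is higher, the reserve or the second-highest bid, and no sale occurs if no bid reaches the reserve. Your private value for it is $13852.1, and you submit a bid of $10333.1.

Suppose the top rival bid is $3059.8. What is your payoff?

$6310.9

Your bid $10333.1 is the highest and exceeds the reserve.
Price = max(second-highest bid, reserve) = max($3059.8, $7541.2) = $7541.2.
Payoff = $13852.1 − $7541.2 = $6310.9.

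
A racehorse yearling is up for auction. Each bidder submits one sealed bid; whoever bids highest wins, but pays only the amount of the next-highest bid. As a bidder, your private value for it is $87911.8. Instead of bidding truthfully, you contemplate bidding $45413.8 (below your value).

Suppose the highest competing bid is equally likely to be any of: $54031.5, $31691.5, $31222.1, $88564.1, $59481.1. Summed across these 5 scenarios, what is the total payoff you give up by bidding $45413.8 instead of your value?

The deviation costs you only when the competing bid falls strictly between $45413.8 and $87911.8; elsewhere both bids give the same outcome.
$54031.5: truthful payoff $33880.3, deviation payoff $0 → loss $33880.3.
$31691.5: outcomes coincide → loss $0.
$31222.1: outcomes coincide → loss $0.
$88564.1: outcomes coincide → loss $0.
$59481.1: truthful payoff $28430.7, deviation payoff $0 → loss $28430.7.
Total loss = $33880.3 + $28430.7 = $62311.

$62311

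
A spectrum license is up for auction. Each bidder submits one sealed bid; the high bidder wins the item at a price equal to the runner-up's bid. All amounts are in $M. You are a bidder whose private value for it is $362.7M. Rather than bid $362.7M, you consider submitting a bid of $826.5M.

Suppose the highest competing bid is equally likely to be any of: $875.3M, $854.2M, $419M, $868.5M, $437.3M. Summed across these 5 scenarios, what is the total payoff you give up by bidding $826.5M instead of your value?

The deviation costs you only when the competing bid falls strictly between $362.7M and $826.5M; elsewhere both bids give the same outcome.
$875.3M: outcomes coincide → loss $0M.
$854.2M: outcomes coincide → loss $0M.
$419M: truthful payoff $0M, deviation payoff −$56.3M → loss $56.3M.
$868.5M: outcomes coincide → loss $0M.
$437.3M: truthful payoff $0M, deviation payoff −$74.6M → loss $74.6M.
Total loss = $56.3M + $74.6M = $130.9M.

$130.9M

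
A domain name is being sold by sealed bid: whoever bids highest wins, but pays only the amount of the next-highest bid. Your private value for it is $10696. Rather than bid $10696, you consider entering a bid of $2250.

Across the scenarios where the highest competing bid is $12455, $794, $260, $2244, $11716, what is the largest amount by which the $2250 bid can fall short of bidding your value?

$12455: same outcome either way → loss $0.
$794: same outcome either way → loss $0.
$260: same outcome either way → loss $0.
$2244: same outcome either way → loss $0.
$11716: same outcome either way → loss $0.
Maximum loss: $0.

$0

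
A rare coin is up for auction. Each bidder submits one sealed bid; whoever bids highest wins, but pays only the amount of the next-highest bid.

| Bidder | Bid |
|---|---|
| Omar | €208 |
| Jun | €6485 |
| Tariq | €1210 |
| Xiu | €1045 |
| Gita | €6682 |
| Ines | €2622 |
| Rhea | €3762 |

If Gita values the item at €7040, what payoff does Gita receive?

Highest bid: Gita at €6682, so Gita wins.
Second-highest bid: Jun at €6485 — that is the price the winner pays.
Gita's payoff = value − price = €7040 − €6485 = €555.

€555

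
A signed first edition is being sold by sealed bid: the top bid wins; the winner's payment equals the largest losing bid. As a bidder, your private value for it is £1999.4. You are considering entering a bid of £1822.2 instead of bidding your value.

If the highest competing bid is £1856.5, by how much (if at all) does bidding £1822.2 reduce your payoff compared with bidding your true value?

Bidding your value £1999.4: you win (since £1999.4 > £1856.5) and pay £1856.5. Payoff £142.9.
Bidding £1822.2: you lose. Payoff £0.
The competing bid £1856.5 lies between your shaded bid and your value, so underbidding forfeits an item you could have won at a profitable price.
Loss from deviating = £142.9 − (£0) = £142.9.

£142.9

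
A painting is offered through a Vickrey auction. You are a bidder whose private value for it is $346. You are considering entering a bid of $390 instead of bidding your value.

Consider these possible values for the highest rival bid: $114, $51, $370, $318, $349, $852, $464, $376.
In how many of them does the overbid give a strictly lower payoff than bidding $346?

The deviation hurts exactly when the highest competing bid lies strictly between $346 and $390 — overbidding then wins at a price above your value.
$114: below both → same outcome either way.
$51: below both → same outcome either way.
$370: inside the interval → strictly worse (loss $24).
$318: below both → same outcome either way.
$349: inside the interval → strictly worse (loss $3).
$852: above both → same outcome either way.
$464: above both → same outcome either way.
$376: inside the interval → strictly worse (loss $30).
Count: 3.

3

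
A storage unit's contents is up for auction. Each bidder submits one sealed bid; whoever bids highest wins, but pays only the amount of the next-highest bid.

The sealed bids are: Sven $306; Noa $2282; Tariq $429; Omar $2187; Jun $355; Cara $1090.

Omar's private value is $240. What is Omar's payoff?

$0

Highest bid: Noa at $2282, so Noa wins.
Second-highest bid: Omar at $2187 — that is the price the winner pays.
Omar did not win, so Omar pays nothing and receives nothing: payoff $0.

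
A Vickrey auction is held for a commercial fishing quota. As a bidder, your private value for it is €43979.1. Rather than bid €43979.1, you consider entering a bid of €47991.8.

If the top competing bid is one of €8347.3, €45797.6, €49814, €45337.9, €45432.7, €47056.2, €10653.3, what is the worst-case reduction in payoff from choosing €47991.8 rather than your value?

€3077.1

€8347.3: same outcome either way → loss €0.
€45797.6: truthful gives €0, deviation gives −€1818.5 → loss €1818.5.
€49814: same outcome either way → loss €0.
€45337.9: truthful gives €0, deviation gives −€1358.8 → loss €1358.8.
€45432.7: truthful gives €0, deviation gives −€1453.6 → loss €1453.6.
€47056.2: truthful gives €0, deviation gives −€3077.1 → loss €3077.1.
€10653.3: same outcome either way → loss €0.
Maximum loss: €3077.1.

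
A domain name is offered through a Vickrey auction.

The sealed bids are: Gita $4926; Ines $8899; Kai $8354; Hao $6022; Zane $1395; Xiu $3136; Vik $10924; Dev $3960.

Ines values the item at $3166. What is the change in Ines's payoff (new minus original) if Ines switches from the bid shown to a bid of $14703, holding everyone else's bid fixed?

−$7758

The highest bid among the other bidders is $10924; Ines's bid doesn't change that.
Original bid $8899: Ines is not highest (top rival bid is $10924); payoff $0.
Alternative bid $14703: Ines is highest, pays the top rival bid $10924; payoff $3166 − $10924 = −$7758.
Change in payoff = −$7758 − ($0) = −$7758.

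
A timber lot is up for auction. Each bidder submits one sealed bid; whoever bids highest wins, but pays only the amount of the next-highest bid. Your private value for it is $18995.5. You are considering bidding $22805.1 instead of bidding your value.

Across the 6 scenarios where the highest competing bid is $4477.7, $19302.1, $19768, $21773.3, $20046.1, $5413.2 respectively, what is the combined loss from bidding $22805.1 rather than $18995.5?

The deviation costs you only when the competing bid falls strictly between $18995.5 and $22805.1; elsewhere both bids give the same outcome.
$4477.7: outcomes coincide → loss $0.
$19302.1: truthful payoff $0, deviation payoff −$306.6 → loss $306.6.
$19768: truthful payoff $0, deviation payoff −$772.5 → loss $772.5.
$21773.3: truthful payoff $0, deviation payoff −$2777.8 → loss $2777.8.
$20046.1: truthful payoff $0, deviation payoff −$1050.6 → loss $1050.6.
$5413.2: outcomes coincide → loss $0.
Total loss = $306.6 + $772.5 + $2777.8 + $1050.6 = $4907.5.

$4907.5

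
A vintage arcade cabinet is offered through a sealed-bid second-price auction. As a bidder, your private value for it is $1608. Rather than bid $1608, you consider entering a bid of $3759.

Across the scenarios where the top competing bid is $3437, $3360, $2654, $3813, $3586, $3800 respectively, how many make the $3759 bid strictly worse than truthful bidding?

4

The deviation hurts exactly when the highest competing bid lies strictly between $1608 and $3759 — overbidding then wins at a price above your value.
$3437: inside the interval → strictly worse (loss $1829).
$3360: inside the interval → strictly worse (loss $1752).
$2654: inside the interval → strictly worse (loss $1046).
$3813: above both → same outcome either way.
$3586: inside the interval → strictly worse (loss $1978).
$3800: above both → same outcome either way.
Count: 4.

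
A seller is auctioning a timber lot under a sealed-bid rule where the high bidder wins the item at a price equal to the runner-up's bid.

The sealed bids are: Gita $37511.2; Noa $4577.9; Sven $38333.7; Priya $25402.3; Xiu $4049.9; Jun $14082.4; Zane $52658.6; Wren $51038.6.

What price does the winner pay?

$51038.6

Highest bid: Zane at $52658.6, so Zane wins.
Second-highest bid: Wren at $51038.6 — that is the price the winner pays.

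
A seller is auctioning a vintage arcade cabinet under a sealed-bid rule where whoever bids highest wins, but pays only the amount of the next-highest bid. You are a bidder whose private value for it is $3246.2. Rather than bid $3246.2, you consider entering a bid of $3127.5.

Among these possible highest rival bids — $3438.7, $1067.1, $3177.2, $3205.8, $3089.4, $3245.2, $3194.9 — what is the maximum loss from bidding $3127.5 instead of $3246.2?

$3438.7: same outcome either way → loss $0.
$1067.1: same outcome either way → loss $0.
$3177.2: truthful gives $69, deviation gives $0 → loss $69.
$3205.8: truthful gives $40.4, deviation gives $0 → loss $40.4.
$3089.4: same outcome either way → loss $0.
$3245.2: truthful gives $1, deviation gives $0 → loss $1.
$3194.9: truthful gives $51.3, deviation gives $0 → loss $51.3.
Maximum loss: $69.

$69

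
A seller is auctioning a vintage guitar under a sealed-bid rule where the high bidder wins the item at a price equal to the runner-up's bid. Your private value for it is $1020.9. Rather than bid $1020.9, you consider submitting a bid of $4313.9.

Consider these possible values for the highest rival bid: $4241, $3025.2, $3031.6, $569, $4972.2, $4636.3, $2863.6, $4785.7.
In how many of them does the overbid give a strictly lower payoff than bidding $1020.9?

4

The deviation hurts exactly when the highest competing bid lies strictly between $1020.9 and $4313.9 — overbidding then wins at a price above your value.
$4241: inside the interval → strictly worse (loss $3220.1).
$3025.2: inside the interval → strictly worse (loss $2004.3).
$3031.6: inside the interval → strictly worse (loss $2010.7).
$569: below both → same outcome either way.
$4972.2: above both → same outcome either way.
$4636.3: above both → same outcome either way.
$2863.6: inside the interval → strictly worse (loss $1842.7).
$4785.7: above both → same outcome either way.
Count: 4.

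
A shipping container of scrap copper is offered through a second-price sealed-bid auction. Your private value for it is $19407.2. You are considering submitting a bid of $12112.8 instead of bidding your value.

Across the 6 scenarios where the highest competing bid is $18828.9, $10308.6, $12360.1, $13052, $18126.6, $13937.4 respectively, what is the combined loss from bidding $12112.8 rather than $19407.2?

The deviation costs you only when the competing bid falls strictly between $12112.8 and $19407.2; elsewhere both bids give the same outcome.
$18828.9: truthful payoff $578.3, deviation payoff $0 → loss $578.3.
$10308.6: outcomes coincide → loss $0.
$12360.1: truthful payoff $7047.1, deviation payoff $0 → loss $7047.1.
$13052: truthful payoff $6355.2, deviation payoff $0 → loss $6355.2.
$18126.6: truthful payoff $1280.6, deviation payoff $0 → loss $1280.6.
$13937.4: truthful payoff $5469.8, deviation payoff $0 → loss $5469.8.
Total loss = $578.3 + $7047.1 + $6355.2 + $1280.6 + $5469.8 = $20731.

$20731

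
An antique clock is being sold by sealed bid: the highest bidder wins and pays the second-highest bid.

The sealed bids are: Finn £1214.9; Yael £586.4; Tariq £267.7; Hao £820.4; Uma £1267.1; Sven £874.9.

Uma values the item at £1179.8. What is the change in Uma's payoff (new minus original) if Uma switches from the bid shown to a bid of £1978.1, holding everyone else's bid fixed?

£0

The highest bid among the other bidders is £1214.9; Uma's bid doesn't change that.
Original bid £1267.1: Uma is highest, pays the top rival bid £1214.9; payoff £1179.8 − £1214.9 = −£35.1.
Alternative bid £1978.1: Uma is highest, pays the top rival bid £1214.9; payoff £1179.8 − £1214.9 = −£35.1.
Change in payoff = −£35.1 − (−£35.1) = £0.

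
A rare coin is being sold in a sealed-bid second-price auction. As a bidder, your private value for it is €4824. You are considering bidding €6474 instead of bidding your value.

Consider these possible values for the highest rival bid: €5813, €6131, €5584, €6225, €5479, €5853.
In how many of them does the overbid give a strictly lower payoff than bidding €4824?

6

The deviation hurts exactly when the highest competing bid lies strictly between €4824 and €6474 — overbidding then wins at a price above your value.
€5813: inside the interval → strictly worse (loss €989).
€6131: inside the interval → strictly worse (loss €1307).
€5584: inside the interval → strictly worse (loss €760).
€6225: inside the interval → strictly worse (loss €1401).
€5479: inside the interval → strictly worse (loss €655).
€5853: inside the interval → strictly worse (loss €1029).
Count: 6.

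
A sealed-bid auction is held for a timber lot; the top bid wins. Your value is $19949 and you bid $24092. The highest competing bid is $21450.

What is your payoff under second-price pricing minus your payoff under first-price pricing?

$2642

You have the highest bid, so you win under either rule.
Second-price: pay $21450 → payoff −$1501.
First-price: pay your own bid $24092 → payoff −$4143.
Difference = −$1501 − (−$4143) = $2642.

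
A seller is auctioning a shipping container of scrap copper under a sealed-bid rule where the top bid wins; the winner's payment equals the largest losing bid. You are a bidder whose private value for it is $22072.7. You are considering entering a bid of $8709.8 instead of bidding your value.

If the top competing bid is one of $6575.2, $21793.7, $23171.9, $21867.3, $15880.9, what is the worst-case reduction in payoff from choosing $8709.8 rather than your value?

$6575.2: same outcome either way → loss $0.
$21793.7: truthful gives $279, deviation gives $0 → loss $279.
$23171.9: same outcome either way → loss $0.
$21867.3: truthful gives $205.4, deviation gives $0 → loss $205.4.
$15880.9: truthful gives $6191.8, deviation gives $0 → loss $6191.8.
Maximum loss: $6191.8.

$6191.8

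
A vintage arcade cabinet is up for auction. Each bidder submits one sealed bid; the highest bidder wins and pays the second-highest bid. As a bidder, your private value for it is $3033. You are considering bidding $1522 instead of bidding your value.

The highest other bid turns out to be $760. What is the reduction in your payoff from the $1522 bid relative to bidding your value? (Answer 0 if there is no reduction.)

Bidding your value $3033: you win (since $3033 > $760) and pay $760. Payoff $2273.
Bidding $1522: you win and pay $760. Payoff $3033 − $760 = $2273.
Difference = $2273 − $2273 = $0; both bids lead to the same outcome because the competing bid is below both your value and your alternative bid.
Truthful bidding weakly dominates here: raising your bid can only win items priced above your value, and lowering it can only forfeit items priced below.

$0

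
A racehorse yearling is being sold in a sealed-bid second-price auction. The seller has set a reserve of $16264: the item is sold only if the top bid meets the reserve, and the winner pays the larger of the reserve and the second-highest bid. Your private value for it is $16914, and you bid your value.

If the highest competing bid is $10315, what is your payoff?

$650

Your bid $16914 is the highest and exceeds the reserve.
Price = max(second-highest bid, reserve) = max($10315, $16264) = $16264.
Payoff = $16914 − $16264 = $650.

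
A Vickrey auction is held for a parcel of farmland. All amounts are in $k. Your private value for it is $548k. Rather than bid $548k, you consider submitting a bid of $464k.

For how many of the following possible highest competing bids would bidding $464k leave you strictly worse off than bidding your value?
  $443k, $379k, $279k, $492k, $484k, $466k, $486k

4

The deviation hurts exactly when the highest competing bid lies strictly between $464k and $548k — underbidding then forfeits a profitable win.
$443k: below both → same outcome either way.
$379k: below both → same outcome either way.
$279k: below both → same outcome either way.
$492k: inside the interval → strictly worse (loss $56k).
$484k: inside the interval → strictly worse (loss $64k).
$466k: inside the interval → strictly worse (loss $82k).
$486k: inside the interval → strictly worse (loss $62k).
Count: 4.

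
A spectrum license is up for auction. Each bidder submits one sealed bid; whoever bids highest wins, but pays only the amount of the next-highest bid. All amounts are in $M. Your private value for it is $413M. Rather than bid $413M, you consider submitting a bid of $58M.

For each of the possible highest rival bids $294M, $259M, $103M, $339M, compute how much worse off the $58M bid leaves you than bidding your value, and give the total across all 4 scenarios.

The deviation costs you only when the competing bid falls strictly between $58M and $413M; elsewhere both bids give the same outcome.
$294M: truthful payoff $119M, deviation payoff $0M → loss $119M.
$259M: truthful payoff $154M, deviation payoff $0M → loss $154M.
$103M: truthful payoff $310M, deviation payoff $0M → loss $310M.
$339M: truthful payoff $74M, deviation payoff $0M → loss $74M.
Total loss = $119M + $154M + $310M + $74M = $657M.

$657M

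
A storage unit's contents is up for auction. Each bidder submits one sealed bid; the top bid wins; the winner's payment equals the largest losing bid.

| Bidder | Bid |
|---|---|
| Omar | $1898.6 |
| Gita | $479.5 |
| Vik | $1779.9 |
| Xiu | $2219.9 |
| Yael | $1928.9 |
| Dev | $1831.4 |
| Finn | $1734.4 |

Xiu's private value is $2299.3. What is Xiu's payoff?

Highest bid: Xiu at $2219.9, so Xiu wins.
Second-highest bid: Yael at $1928.9 — that is the price the winner pays.
Xiu's payoff = value − price = $2299.3 − $1928.9 = $370.4.

$370.4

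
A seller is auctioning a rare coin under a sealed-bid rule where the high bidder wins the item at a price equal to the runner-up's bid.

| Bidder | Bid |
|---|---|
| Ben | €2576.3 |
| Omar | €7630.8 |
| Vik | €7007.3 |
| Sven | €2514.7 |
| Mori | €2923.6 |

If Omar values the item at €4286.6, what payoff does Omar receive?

Highest bid: Omar at €7630.8, so Omar wins.
Second-highest bid: Vik at €7007.3 — that is the price the winner pays.
Omar's payoff = value − price = €4286.6 − €7007.3 = −€2720.7.

−€2720.7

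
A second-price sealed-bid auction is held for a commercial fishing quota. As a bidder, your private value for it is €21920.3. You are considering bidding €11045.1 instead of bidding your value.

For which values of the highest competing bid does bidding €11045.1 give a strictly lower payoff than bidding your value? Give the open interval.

(€11045.1, €21920.3)

If the competing bid is below €11045.1, both bids win at the same price — no difference.
If it is above €21920.3, both bids lose — no difference.
If it lies strictly between €11045.1 and €21920.3, bidding your value wins at a price below your value (positive payoff) while bidding €11045.1 loses (payoff 0).
So the deviation strictly hurts on the open interval (€11045.1, €21920.3).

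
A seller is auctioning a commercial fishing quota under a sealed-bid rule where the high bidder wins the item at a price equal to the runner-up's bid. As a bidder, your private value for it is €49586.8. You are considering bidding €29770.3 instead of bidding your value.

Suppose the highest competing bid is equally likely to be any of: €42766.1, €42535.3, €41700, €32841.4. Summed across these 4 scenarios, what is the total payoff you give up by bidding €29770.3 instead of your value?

The deviation costs you only when the competing bid falls strictly between €29770.3 and €49586.8; elsewhere both bids give the same outcome.
€42766.1: truthful payoff €6820.7, deviation payoff €0 → loss €6820.7.
€42535.3: truthful payoff €7051.5, deviation payoff €0 → loss €7051.5.
€41700: truthful payoff €7886.8, deviation payoff €0 → loss €7886.8.
€32841.4: truthful payoff €16745.4, deviation payoff €0 → loss €16745.4.
Total loss = €6820.7 + €7051.5 + €7886.8 + €16745.4 = €38504.4.
Truthful bidding weakly dominates here: raising your bid can only win items priced above your value, and lowering it can only forfeit items priced below.

€38504.4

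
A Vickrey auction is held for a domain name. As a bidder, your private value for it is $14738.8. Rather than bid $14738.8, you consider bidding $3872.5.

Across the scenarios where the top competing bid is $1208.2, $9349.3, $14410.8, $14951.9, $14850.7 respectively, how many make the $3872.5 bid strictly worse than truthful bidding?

The deviation hurts exactly when the highest competing bid lies strictly between $3872.5 and $14738.8 — underbidding then forfeits a profitable win.
$1208.2: below both → same outcome either way.
$9349.3: inside the interval → strictly worse (loss $5389.5).
$14410.8: inside the interval → strictly worse (loss $328).
$14951.9: above both → same outcome either way.
$14850.7: above both → same outcome either way.
Count: 2.

2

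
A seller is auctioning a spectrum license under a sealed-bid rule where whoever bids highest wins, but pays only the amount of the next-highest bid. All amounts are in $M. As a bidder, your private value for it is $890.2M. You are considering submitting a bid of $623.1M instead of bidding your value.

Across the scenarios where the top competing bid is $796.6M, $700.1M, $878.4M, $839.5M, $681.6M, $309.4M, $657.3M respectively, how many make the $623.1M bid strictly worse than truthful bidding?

6

The deviation hurts exactly when the highest competing bid lies strictly between $623.1M and $890.2M — underbidding then forfeits a profitable win.
$796.6M: inside the interval → strictly worse (loss $93.6M).
$700.1M: inside the interval → strictly worse (loss $190.1M).
$878.4M: inside the interval → strictly worse (loss $11.8M).
$839.5M: inside the interval → strictly worse (loss $50.7M).
$681.6M: inside the interval → strictly worse (loss $208.6M).
$309.4M: below both → same outcome either way.
$657.3M: inside the interval → strictly worse (loss $232.9M).
Count: 6.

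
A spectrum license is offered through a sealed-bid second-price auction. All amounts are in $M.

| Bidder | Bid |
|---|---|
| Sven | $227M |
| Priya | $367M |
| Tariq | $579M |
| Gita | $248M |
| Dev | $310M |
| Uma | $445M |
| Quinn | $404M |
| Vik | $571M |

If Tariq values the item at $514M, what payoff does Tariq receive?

Highest bid: Tariq at $579M, so Tariq wins.
Second-highest bid: Vik at $571M — that is the price the winner pays.
Tariq's payoff = value − price = $514M − $571M = −$57M.

−$57M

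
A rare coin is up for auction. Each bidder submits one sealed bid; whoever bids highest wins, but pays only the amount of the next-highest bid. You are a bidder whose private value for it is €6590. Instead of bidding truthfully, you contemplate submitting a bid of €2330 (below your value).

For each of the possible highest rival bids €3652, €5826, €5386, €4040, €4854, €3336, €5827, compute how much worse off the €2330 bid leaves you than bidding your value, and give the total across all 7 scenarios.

The deviation costs you only when the competing bid falls strictly between €2330 and €6590; elsewhere both bids give the same outcome.
€3652: truthful payoff €2938, deviation payoff €0 → loss €2938.
€5826: truthful payoff €764, deviation payoff €0 → loss €764.
€5386: truthful payoff €1204, deviation payoff €0 → loss €1204.
€4040: truthful payoff €2550, deviation payoff €0 → loss €2550.
€4854: truthful payoff €1736, deviation payoff €0 → loss €1736.
€3336: truthful payoff €3254, deviation payoff €0 → loss €3254.
€5827: truthful payoff €763, deviation payoff €0 → loss €763.
Total loss = €2938 + €764 + €1204 + €2550 + €1736 + €3254 + €763 = €13209.

€13209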